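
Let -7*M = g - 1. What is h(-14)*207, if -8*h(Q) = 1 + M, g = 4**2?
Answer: 207/7 ≈ 29.571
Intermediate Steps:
g = 16
M = -15/7 (M = -(16 - 1)/7 = -1/7*15 = -15/7 ≈ -2.1429)
h(Q) = 1/7 (h(Q) = -(1 - 15/7)/8 = -1/8*(-8/7) = 1/7)
h(-14)*207 = (1/7)*207 = 207/7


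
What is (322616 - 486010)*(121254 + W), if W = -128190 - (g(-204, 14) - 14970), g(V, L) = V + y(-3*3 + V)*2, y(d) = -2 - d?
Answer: -1277087504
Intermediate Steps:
g(V, L) = 14 - V (g(V, L) = V + (-2 - (-3*3 + V))*2 = V + (-2 - (-9 + V))*2 = V + (-2 + (9 - V))*2 = V + (7 - V)*2 = V + (14 - 2*V) = 14 - V)
W = -113438 (W = -128190 - ((14 - 1*(-204)) - 14970) = -128190 - ((14 + 204) - 14970) = -128190 - (218 - 14970) = -128190 - 1*(-14752) = -128190 + 14752 = -113438)
(322616 - 486010)*(121254 + W) = (322616 - 486010)*(121254 - 113438) = -163394*7816 = -1277087504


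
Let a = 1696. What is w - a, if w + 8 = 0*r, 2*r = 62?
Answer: -1704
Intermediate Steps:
r = 31 (r = (½)*62 = 31)
w = -8 (w = -8 + 0*31 = -8 + 0 = -8)
w - a = -8 - 1*1696 = -8 - 1696 = -1704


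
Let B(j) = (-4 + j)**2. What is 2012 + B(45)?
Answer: 3693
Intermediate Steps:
2012 + B(45) = 2012 + (-4 + 45)**2 = 2012 + 41**2 = 2012 + 1681 = 3693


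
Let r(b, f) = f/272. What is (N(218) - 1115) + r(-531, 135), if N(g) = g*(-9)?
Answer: -836809/272 ≈ -3076.5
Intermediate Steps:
r(b, f) = f/272 (r(b, f) = f*(1/272) = f/272)
N(g) = -9*g
(N(218) - 1115) + r(-531, 135) = (-9*218 - 1115) + (1/272)*135 = (-1962 - 1115) + 135/272 = -3077 + 135/272 = -836809/272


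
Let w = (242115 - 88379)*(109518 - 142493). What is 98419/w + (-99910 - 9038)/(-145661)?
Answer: 552291514470841/738420369880600 ≈ 0.74794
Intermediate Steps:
w = -5069444600 (w = 153736*(-32975) = -5069444600)
98419/w + (-99910 - 9038)/(-145661) = 98419/(-5069444600) + (-99910 - 9038)/(-145661) = 98419*(-1/5069444600) - 108948*(-1/145661) = -98419/5069444600 + 108948/145661 = 552291514470841/738420369880600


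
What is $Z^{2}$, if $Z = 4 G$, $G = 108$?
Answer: $186624$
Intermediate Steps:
$Z = 432$ ($Z = 4 \cdot 108 = 432$)
$Z^{2} = 432^{2} = 186624$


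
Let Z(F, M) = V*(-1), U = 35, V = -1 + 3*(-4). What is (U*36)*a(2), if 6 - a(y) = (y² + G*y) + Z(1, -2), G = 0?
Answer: -13860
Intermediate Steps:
V = -13 (V = -1 - 12 = -13)
Z(F, M) = 13 (Z(F, M) = -13*(-1) = 13)
a(y) = -7 - y² (a(y) = 6 - ((y² + 0*y) + 13) = 6 - ((y² + 0) + 13) = 6 - (y² + 13) = 6 - (13 + y²) = 6 + (-13 - y²) = -7 - y²)
(U*36)*a(2) = (35*36)*(-7 - 1*2²) = 1260*(-7 - 1*4) = 1260*(-7 - 4) = 1260*(-11) = -13860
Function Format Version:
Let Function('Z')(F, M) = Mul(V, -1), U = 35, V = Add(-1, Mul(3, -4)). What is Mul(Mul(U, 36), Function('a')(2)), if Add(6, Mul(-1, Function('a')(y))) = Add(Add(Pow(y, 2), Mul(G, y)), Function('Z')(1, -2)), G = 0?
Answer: -13860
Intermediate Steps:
V = -13 (V = Add(-1, -12) = -13)
Function('Z')(F, M) = 13 (Function('Z')(F, M) = Mul(-13, -1) = 13)
Function('a')(y) = Add(-7, Mul(-1, Pow(y, 2))) (Function('a')(y) = Add(6, Mul(-1, Add(Add(Pow(y, 2), Mul(0, y)), 13))) = Add(6, Mul(-1, Add(Add(Pow(y, 2), 0), 13))) = Add(6, Mul(-1, Add(Pow(y, 2), 13))) = Add(6, Mul(-1, Add(13, Pow(y, 2)))) = Add(6, Add(-13, Mul(-1, Pow(y, 2)))) = Add(-7, Mul(-1, Pow(y, 2))))
Mul(Mul(U, 36), Function('a')(2)) = Mul(Mul(35, 36), Add(-7, Mul(-1, Pow(2, 2)))) = Mul(1260, Add(-7, Mul(-1, 4))) = Mul(1260, Add(-7, -4)) = Mul(1260, -11) = -13860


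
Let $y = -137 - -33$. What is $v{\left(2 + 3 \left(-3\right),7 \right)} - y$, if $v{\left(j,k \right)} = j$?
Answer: $97$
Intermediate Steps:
$y = -104$ ($y = -137 + 33 = -104$)
$v{\left(2 + 3 \left(-3\right),7 \right)} - y = \left(2 + 3 \left(-3\right)\right) - -104 = \left(2 - 9\right) + 104 = -7 + 104 = 97$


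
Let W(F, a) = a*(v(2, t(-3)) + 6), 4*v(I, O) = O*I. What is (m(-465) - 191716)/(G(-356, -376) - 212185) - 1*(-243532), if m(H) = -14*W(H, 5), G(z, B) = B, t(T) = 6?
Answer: 51765597798/212561 ≈ 2.4353e+5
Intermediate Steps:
v(I, O) = I*O/4 (v(I, O) = (O*I)/4 = (I*O)/4 = I*O/4)
W(F, a) = 9*a (W(F, a) = a*((¼)*2*6 + 6) = a*(3 + 6) = a*9 = 9*a)
m(H) = -630 (m(H) = -126*5 = -14*45 = -630)
(m(-465) - 191716)/(G(-356, -376) - 212185) - 1*(-243532) = (-630 - 191716)/(-376 - 212185) - 1*(-243532) = -192346/(-212561) + 243532 = -192346*(-1/212561) + 243532 = 192346/212561 + 243532 = 51765597798/212561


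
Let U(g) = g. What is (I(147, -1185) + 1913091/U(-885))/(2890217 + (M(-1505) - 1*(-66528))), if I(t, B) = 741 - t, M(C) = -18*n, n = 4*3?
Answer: -462467/872176055 ≈ -0.00053024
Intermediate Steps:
n = 12
M(C) = -216 (M(C) = -18*12 = -216)
(I(147, -1185) + 1913091/U(-885))/(2890217 + (M(-1505) - 1*(-66528))) = ((741 - 1*147) + 1913091/(-885))/(2890217 + (-216 - 1*(-66528))) = ((741 - 147) + 1913091*(-1/885))/(2890217 + (-216 + 66528)) = (594 - 637697/295)/(2890217 + 66312) = -462467/295/2956529 = -462467/295*1/2956529 = -462467/872176055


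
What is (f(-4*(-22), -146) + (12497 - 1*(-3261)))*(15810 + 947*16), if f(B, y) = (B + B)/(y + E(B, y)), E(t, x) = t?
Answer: 14146352028/29 ≈ 4.8781e+8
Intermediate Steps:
f(B, y) = 2*B/(B + y) (f(B, y) = (B + B)/(y + B) = (2*B)/(B + y) = 2*B/(B + y))
(f(-4*(-22), -146) + (12497 - 1*(-3261)))*(15810 + 947*16) = (2*(-4*(-22))/(-4*(-22) - 146) + (12497 - 1*(-3261)))*(15810 + 947*16) = (2*88/(88 - 146) + (12497 + 3261))*(15810 + 15152) = (2*88/(-58) + 15758)*30962 = (2*88*(-1/58) + 15758)*30962 = (-88/29 + 15758)*30962 = (456894/29)*30962 = 14146352028/29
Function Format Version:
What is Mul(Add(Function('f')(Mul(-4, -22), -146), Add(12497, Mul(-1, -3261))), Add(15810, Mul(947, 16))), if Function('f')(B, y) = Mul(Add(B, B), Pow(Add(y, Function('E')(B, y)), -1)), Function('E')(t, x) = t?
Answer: Rational(14146352028, 29) ≈ 4.8781e+8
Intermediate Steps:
Function('f')(B, y) = Mul(2, B, Pow(Add(B, y), -1)) (Function('f')(B, y) = Mul(Add(B, B), Pow(Add(y, B), -1)) = Mul(Mul(2, B), Pow(Add(B, y), -1)) = Mul(2, B, Pow(Add(B, y), -1)))
Mul(Add(Function('f')(Mul(-4, -22), -146), Add(12497, Mul(-1, -3261))), Add(15810, Mul(947, 16))) = Mul(Add(Mul(2, Mul(-4, -22), Pow(Add(Mul(-4, -22), -146), -1)), Add(12497, Mul(-1, -3261))), Add(15810, Mul(947, 16))) = Mul(Add(Mul(2, 88, Pow(Add(88, -146), -1)), Add(12497, 3261)), Add(15810, 15152)) = Mul(Add(Mul(2, 88, Pow(-58, -1)), 15758), 30962) = Mul(Add(Mul(2, 88, Rational(-1, 58)), 15758), 30962) = Mul(Add(Rational(-88, 29), 15758), 30962) = Mul(Rational(456894, 29), 30962) = Rational(14146352028, 29)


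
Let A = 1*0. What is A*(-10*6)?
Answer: 0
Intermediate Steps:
A = 0
A*(-10*6) = 0*(-10*6) = 0*(-60) = 0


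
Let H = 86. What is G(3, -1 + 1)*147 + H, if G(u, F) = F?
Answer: 86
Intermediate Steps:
G(3, -1 + 1)*147 + H = (-1 + 1)*147 + 86 = 0*147 + 86 = 0 + 86 = 86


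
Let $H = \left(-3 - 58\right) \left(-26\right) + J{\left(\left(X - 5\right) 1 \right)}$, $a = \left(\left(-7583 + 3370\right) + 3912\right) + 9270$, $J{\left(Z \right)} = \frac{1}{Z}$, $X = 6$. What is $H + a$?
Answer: $10556$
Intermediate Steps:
$a = 8969$ ($a = \left(-4213 + 3912\right) + 9270 = -301 + 9270 = 8969$)
$H = 1587$ ($H = \left(-3 - 58\right) \left(-26\right) + \frac{1}{\left(6 - 5\right) 1} = \left(-61\right) \left(-26\right) + \frac{1}{1 \cdot 1} = 1586 + 1^{-1} = 1586 + 1 = 1587$)
$H + a = 1587 + 8969 = 10556$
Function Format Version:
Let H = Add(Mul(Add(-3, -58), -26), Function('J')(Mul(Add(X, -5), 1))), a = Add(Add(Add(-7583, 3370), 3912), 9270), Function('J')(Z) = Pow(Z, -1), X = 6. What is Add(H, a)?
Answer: 10556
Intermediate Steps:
a = 8969 (a = Add(Add(-4213, 3912), 9270) = Add(-301, 9270) = 8969)
H = 1587 (H = Add(Mul(Add(-3, -58), -26), Pow(Mul(Add(6, -5), 1), -1)) = Add(Mul(-61, -26), Pow(Mul(1, 1), -1)) = Add(1586, Pow(1, -1)) = Add(1586, 1) = 1587)
Add(H, a) = Add(1587, 8969) = 10556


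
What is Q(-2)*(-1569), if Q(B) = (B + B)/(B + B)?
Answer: -1569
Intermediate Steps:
Q(B) = 1 (Q(B) = (2*B)/((2*B)) = (2*B)*(1/(2*B)) = 1)
Q(-2)*(-1569) = 1*(-1569) = -1569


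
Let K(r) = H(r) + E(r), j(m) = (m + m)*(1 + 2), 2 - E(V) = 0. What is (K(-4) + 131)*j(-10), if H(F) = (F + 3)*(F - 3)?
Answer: -8400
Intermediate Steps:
E(V) = 2 (E(V) = 2 - 1*0 = 2 + 0 = 2)
H(F) = (-3 + F)*(3 + F) (H(F) = (3 + F)*(-3 + F) = (-3 + F)*(3 + F))
j(m) = 6*m (j(m) = (2*m)*3 = 6*m)
K(r) = -7 + r**2 (K(r) = (-9 + r**2) + 2 = -7 + r**2)
(K(-4) + 131)*j(-10) = ((-7 + (-4)**2) + 131)*(6*(-10)) = ((-7 + 16) + 131)*(-60) = (9 + 131)*(-60) = 140*(-60) = -8400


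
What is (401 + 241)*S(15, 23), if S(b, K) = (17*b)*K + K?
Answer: 3780096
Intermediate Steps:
S(b, K) = K + 17*K*b (S(b, K) = 17*K*b + K = K + 17*K*b)
(401 + 241)*S(15, 23) = (401 + 241)*(23*(1 + 17*15)) = 642*(23*(1 + 255)) = 642*(23*256) = 642*5888 = 3780096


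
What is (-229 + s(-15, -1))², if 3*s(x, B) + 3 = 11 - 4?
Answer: 466489/9 ≈ 51832.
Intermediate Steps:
s(x, B) = 4/3 (s(x, B) = -1 + (11 - 4)/3 = -1 + (⅓)*7 = -1 + 7/3 = 4/3)
(-229 + s(-15, -1))² = (-229 + 4/3)² = (-683/3)² = 466489/9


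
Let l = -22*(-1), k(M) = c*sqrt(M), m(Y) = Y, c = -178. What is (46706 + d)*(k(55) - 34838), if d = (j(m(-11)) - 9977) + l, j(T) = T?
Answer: -1279948120 - 6539720*sqrt(55) ≈ -1.3284e+9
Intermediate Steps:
k(M) = -178*sqrt(M)
l = 22
d = -9966 (d = (-11 - 9977) + 22 = -9988 + 22 = -9966)
(46706 + d)*(k(55) - 34838) = (46706 - 9966)*(-178*sqrt(55) - 34838) = 36740*(-34838 - 178*sqrt(55)) = -1279948120 - 6539720*sqrt(55)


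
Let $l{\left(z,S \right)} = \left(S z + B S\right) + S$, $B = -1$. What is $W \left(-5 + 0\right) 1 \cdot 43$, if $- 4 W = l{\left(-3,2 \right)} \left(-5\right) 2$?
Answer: $3225$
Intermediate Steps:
$l{\left(z,S \right)} = S z$ ($l{\left(z,S \right)} = \left(S z - S\right) + S = \left(- S + S z\right) + S = S z$)
$W = -15$ ($W = - \frac{2 \left(-3\right) \left(-5\right) 2}{4} = - \frac{\left(-6\right) \left(-5\right) 2}{4} = - \frac{30 \cdot 2}{4} = \left(- \frac{1}{4}\right) 60 = -15$)
$W \left(-5 + 0\right) 1 \cdot 43 = - 15 \left(-5 + 0\right) 1 \cdot 43 = - 15 \left(\left(-5\right) 1\right) 43 = \left(-15\right) \left(-5\right) 43 = 75 \cdot 43 = 3225$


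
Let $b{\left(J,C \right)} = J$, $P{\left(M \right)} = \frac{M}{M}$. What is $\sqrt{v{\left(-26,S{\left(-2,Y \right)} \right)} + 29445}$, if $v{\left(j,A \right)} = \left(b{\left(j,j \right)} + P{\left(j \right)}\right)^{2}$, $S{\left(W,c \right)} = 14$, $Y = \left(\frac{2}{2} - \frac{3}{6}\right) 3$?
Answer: $\sqrt{30070} \approx 173.41$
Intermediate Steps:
$P{\left(M \right)} = 1$
$Y = \frac{3}{2}$ ($Y = \left(2 \cdot \frac{1}{2} - \frac{1}{2}\right) 3 = \left(1 - \frac{1}{2}\right) 3 = \frac{1}{2} \cdot 3 = \frac{3}{2} \approx 1.5$)
$v{\left(j,A \right)} = \left(1 + j\right)^{2}$ ($v{\left(j,A \right)} = \left(j + 1\right)^{2} = \left(1 + j\right)^{2}$)
$\sqrt{v{\left(-26,S{\left(-2,Y \right)} \right)} + 29445} = \sqrt{\left(1 - 26\right)^{2} + 29445} = \sqrt{\left(-25\right)^{2} + 29445} = \sqrt{625 + 29445} = \sqrt{30070}$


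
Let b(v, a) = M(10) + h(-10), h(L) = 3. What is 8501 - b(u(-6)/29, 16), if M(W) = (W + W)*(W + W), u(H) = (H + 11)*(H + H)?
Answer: 8098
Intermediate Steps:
u(H) = 2*H*(11 + H) (u(H) = (11 + H)*(2*H) = 2*H*(11 + H))
M(W) = 4*W**2 (M(W) = (2*W)*(2*W) = 4*W**2)
b(v, a) = 403 (b(v, a) = 4*10**2 + 3 = 4*100 + 3 = 400 + 3 = 403)
8501 - b(u(-6)/29, 16) = 8501 - 1*403 = 8501 - 403 = 8098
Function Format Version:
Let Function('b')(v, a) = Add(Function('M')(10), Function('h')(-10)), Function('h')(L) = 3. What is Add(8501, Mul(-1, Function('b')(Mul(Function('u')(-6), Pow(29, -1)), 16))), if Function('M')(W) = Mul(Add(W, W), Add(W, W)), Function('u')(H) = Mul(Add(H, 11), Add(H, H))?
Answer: 8098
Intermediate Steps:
Function('u')(H) = Mul(2, H, Add(11, H)) (Function('u')(H) = Mul(Add(11, H), Mul(2, H)) = Mul(2, H, Add(11, H)))
Function('M')(W) = Mul(4, Pow(W, 2)) (Function('M')(W) = Mul(Mul(2, W), Mul(2, W)) = Mul(4, Pow(W, 2)))
Function('b')(v, a) = 403 (Function('b')(v, a) = Add(Mul(4, Pow(10, 2)), 3) = Add(Mul(4, 100), 3) = Add(400, 3) = 403)
Add(8501, Mul(-1, Function('b')(Mul(Function('u')(-6), Pow(29, -1)), 16))) = Add(8501, Mul(-1, 403)) = Add(8501, -403) = 8098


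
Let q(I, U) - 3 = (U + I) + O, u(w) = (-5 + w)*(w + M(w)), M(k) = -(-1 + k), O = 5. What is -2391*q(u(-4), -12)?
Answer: 31083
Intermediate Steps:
M(k) = 1 - k
u(w) = -5 + w (u(w) = (-5 + w)*(w + (1 - w)) = (-5 + w)*1 = -5 + w)
q(I, U) = 8 + I + U (q(I, U) = 3 + ((U + I) + 5) = 3 + ((I + U) + 5) = 3 + (5 + I + U) = 8 + I + U)
-2391*q(u(-4), -12) = -2391*(8 + (-5 - 4) - 12) = -2391*(8 - 9 - 12) = -2391*(-13) = 31083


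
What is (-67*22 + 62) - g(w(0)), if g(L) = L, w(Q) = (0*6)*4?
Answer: -1412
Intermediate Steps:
w(Q) = 0 (w(Q) = 0*4 = 0)
(-67*22 + 62) - g(w(0)) = (-67*22 + 62) - 1*0 = (-1474 + 62) + 0 = -1412 + 0 = -1412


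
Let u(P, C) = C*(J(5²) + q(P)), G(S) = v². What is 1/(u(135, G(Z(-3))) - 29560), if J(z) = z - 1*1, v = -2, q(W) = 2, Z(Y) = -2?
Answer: -1/29456 ≈ -3.3949e-5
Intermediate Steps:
J(z) = -1 + z (J(z) = z - 1 = -1 + z)
G(S) = 4 (G(S) = (-2)² = 4)
u(P, C) = 26*C (u(P, C) = C*((-1 + 5²) + 2) = C*((-1 + 25) + 2) = C*(24 + 2) = C*26 = 26*C)
1/(u(135, G(Z(-3))) - 29560) = 1/(26*4 - 29560) = 1/(104 - 29560) = 1/(-29456) = -1/29456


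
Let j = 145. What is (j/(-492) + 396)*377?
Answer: 73396999/492 ≈ 1.4918e+5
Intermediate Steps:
(j/(-492) + 396)*377 = (145/(-492) + 396)*377 = (145*(-1/492) + 396)*377 = (-145/492 + 396)*377 = (194687/492)*377 = 73396999/492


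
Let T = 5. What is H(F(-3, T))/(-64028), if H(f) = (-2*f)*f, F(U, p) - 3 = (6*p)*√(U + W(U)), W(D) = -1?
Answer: -3591/32014 + 180*I/16007 ≈ -0.11217 + 0.011245*I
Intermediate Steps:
F(U, p) = 3 + 6*p*√(-1 + U) (F(U, p) = 3 + (6*p)*√(U - 1) = 3 + (6*p)*√(-1 + U) = 3 + 6*p*√(-1 + U))
H(f) = -2*f²
H(F(-3, T))/(-64028) = -2*(3 + 6*5*√(-1 - 3))²/(-64028) = -2*(3 + 6*5*√(-4))²*(-1/64028) = -2*(3 + 6*5*(2*I))²*(-1/64028) = -2*(3 + 60*I)²*(-1/64028) = (3 + 60*I)²/32014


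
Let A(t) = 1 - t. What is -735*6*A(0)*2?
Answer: -8820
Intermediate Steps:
-735*6*A(0)*2 = -735*6*(1 - 1*0)*2 = -735*6*(1 + 0)*2 = -735*6*1*2 = -4410*2 = -735*12 = -8820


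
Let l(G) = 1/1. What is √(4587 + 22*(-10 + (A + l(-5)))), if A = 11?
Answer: √4631 ≈ 68.051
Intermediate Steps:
l(G) = 1
√(4587 + 22*(-10 + (A + l(-5)))) = √(4587 + 22*(-10 + (11 + 1))) = √(4587 + 22*(-10 + 12)) = √(4587 + 22*2) = √(4587 + 44) = √4631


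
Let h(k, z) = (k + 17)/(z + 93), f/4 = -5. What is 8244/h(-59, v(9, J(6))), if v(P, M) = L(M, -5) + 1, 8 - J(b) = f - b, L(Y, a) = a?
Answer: -122286/7 ≈ -17469.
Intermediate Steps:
f = -20 (f = 4*(-5) = -20)
J(b) = 28 + b (J(b) = 8 - (-20 - b) = 8 + (20 + b) = 28 + b)
v(P, M) = -4 (v(P, M) = -5 + 1 = -4)
h(k, z) = (17 + k)/(93 + z)
8244/h(-59, v(9, J(6))) = 8244/(((17 - 59)/(93 - 4))) = 8244/((-42/89)) = 8244/(((1/89)*(-42))) = 8244/(-42/89) = 8244*(-89/42) = -122286/7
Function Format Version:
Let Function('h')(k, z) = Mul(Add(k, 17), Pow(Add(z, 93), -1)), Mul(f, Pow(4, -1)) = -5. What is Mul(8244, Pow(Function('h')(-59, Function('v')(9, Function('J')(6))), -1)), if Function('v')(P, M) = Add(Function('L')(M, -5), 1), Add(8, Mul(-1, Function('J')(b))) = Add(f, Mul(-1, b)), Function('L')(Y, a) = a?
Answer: Rational(-122286, 7) ≈ -17469.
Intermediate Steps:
f = -20 (f = Mul(4, -5) = -20)
Function('J')(b) = Add(28, b) (Function('J')(b) = Add(8, Mul(-1, Add(-20, Mul(-1, b)))) = Add(8, Add(20, b)) = Add(28, b))
Function('v')(P, M) = -4 (Function('v')(P, M) = Add(-5, 1) = -4)
Function('h')(k, z) = Mul(Pow(Add(93, z), -1), Add(17, k)) (Function('h')(k, z) = Mul(Add(17, k), Pow(Add(93, z), -1)) = Mul(Pow(Add(93, z), -1), Add(17, k)))
Mul(8244, Pow(Function('h')(-59, Function('v')(9, Function('J')(6))), -1)) = Mul(8244, Pow(Mul(Pow(Add(93, -4), -1), Add(17, -59)), -1)) = Mul(8244, Pow(Mul(Pow(89, -1), -42), -1)) = Mul(8244, Pow(Mul(Rational(1, 89), -42), -1)) = Mul(8244, Pow(Rational(-42, 89), -1)) = Mul(8244, Rational(-89, 42)) = Rational(-122286, 7)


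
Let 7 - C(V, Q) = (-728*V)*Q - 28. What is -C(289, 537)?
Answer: -112980539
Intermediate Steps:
C(V, Q) = 35 + 728*Q*V (C(V, Q) = 7 - ((-728*V)*Q - 28) = 7 - (-728*Q*V - 28) = 7 - (-28 - 728*Q*V) = 7 + (28 + 728*Q*V) = 35 + 728*Q*V)
-C(289, 537) = -(35 + 728*537*289) = -(35 + 112980504) = -1*112980539 = -112980539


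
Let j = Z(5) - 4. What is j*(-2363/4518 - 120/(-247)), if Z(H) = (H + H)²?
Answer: -664016/185991 ≈ -3.5702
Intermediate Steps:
Z(H) = 4*H² (Z(H) = (2*H)² = 4*H²)
j = 96 (j = 4*5² - 4 = 4*25 - 4 = 100 - 4 = 96)
j*(-2363/4518 - 120/(-247)) = 96*(-2363/4518 - 120/(-247)) = 96*(-2363*1/4518 - 120*(-1/247)) = 96*(-2363/4518 + 120/247) = 96*(-41501/1115946) = -664016/185991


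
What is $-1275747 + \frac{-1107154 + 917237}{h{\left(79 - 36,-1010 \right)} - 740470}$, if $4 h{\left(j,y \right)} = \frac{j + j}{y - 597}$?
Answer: $- \frac{233547092099011}{183066971} \approx -1.2757 \cdot 10^{6}$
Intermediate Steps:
$h{\left(j,y \right)} = \frac{j}{2 \left(-597 + y\right)}$ ($h{\left(j,y \right)} = \frac{\left(j + j\right) \frac{1}{y - 597}}{4} = \frac{2 j \frac{1}{-597 + y}}{4} = \frac{j}{2 \left(-597 + y\right)}$)
$-1275747 + \frac{-1107154 + 917237}{h{\left(79 - 36,-1010 \right)} - 740470} = -1275747 + \frac{-1107154 + 917237}{\frac{79 - 36}{2 \left(-597 - 1010\right)} - 740470} = -1275747 - \frac{189917}{\frac{1}{2} \cdot 43 \frac{1}{-1607} - 740470} = -1275747 - \frac{189917}{\frac{1}{2} \cdot 43 \left(- \frac{1}{1607}\right) - 740470} = -1275747 - \frac{189917}{- \frac{43}{3214} - 740470} = -1275747 - \frac{189917}{- \frac{2379870623}{3214}} = -1275747 - - \frac{46953326}{183066971} = -1275747 + \frac{46953326}{183066971} = - \frac{233547092099011}{183066971}$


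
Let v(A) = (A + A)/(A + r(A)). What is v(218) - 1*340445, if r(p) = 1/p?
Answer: -16179553577/47525 ≈ -3.4044e+5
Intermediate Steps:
v(A) = 2*A/(A + 1/A) (v(A) = (A + A)/(A + 1/A) = (2*A)/(A + 1/A) = 2*A/(A + 1/A))
v(218) - 1*340445 = 2*218²/(1 + 218²) - 1*340445 = 2*47524/(1 + 47524) - 340445 = 2*47524/47525 - 340445 = 2*47524*(1/47525) - 340445 = 95048/47525 - 340445 = -16179553577/47525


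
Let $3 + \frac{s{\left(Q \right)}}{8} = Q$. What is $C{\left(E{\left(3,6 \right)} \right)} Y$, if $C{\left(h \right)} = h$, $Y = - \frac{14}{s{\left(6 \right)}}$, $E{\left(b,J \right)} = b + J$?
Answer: $- \frac{21}{4} \approx -5.25$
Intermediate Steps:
$s{\left(Q \right)} = -24 + 8 Q$
$E{\left(b,J \right)} = J + b$
$Y = - \frac{7}{12}$ ($Y = - \frac{14}{-24 + 8 \cdot 6} = - \frac{14}{-24 + 48} = - \frac{14}{24} = \left(-14\right) \frac{1}{24} = - \frac{7}{12} \approx -0.58333$)
$C{\left(E{\left(3,6 \right)} \right)} Y = \left(6 + 3\right) \left(- \frac{7}{12}\right) = 9 \left(- \frac{7}{12}\right) = - \frac{21}{4}$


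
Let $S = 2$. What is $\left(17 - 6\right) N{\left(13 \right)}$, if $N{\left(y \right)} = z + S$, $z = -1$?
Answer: $11$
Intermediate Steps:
$N{\left(y \right)} = 1$ ($N{\left(y \right)} = -1 + 2 = 1$)
$\left(17 - 6\right) N{\left(13 \right)} = \left(17 - 6\right) 1 = 11 \cdot 1 = 11$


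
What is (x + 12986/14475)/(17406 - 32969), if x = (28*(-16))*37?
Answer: 239924614/225274425 ≈ 1.0650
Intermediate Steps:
x = -16576 (x = -448*37 = -16576)
(x + 12986/14475)/(17406 - 32969) = (-16576 + 12986/14475)/(17406 - 32969) = (-16576 + 12986*(1/14475))/(-15563) = (-16576 + 12986/14475)*(-1/15563) = -239924614/14475*(-1/15563) = 239924614/225274425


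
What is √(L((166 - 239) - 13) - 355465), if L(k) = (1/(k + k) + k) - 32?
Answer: I*√2629891911/86 ≈ 596.31*I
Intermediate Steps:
L(k) = -32 + k + 1/(2*k) (L(k) = (1/(2*k) + k) - 32 = (k + 1/(2*k)) - 32 = -32 + k + 1/(2*k))
√(L((166 - 239) - 13) - 355465) = √((-32 + ((166 - 239) - 13) + 1/(2*((166 - 239) - 13))) - 355465) = √((-32 + (-73 - 13) + 1/(2*(-73 - 13))) - 355465) = √((-32 - 86 + (½)/(-86)) - 355465) = √((-32 - 86 + (½)*(-1/86)) - 355465) = √((-32 - 86 - 1/172) - 355465) = √(-20297/172 - 355465) = √(-61160277/172) = I*√2629891911/86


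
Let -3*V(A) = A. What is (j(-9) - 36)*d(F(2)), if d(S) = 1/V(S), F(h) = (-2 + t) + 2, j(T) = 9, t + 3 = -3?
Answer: -27/2 ≈ -13.500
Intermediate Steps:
t = -6 (t = -3 - 3 = -6)
V(A) = -A/3
F(h) = -6 (F(h) = (-2 - 6) + 2 = -8 + 2 = -6)
d(S) = -3/S (d(S) = 1/(-S/3) = -3/S)
(j(-9) - 36)*d(F(2)) = (9 - 36)*(-3/(-6)) = -(-81)*(-1)/6 = -27*½ = -27/2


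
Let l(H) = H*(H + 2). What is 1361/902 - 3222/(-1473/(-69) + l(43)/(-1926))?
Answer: -14168257399/90316358 ≈ -156.87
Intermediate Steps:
l(H) = H*(2 + H)
1361/902 - 3222/(-1473/(-69) + l(43)/(-1926)) = 1361/902 - 3222/(-1473/(-69) + (43*(2 + 43))/(-1926)) = 1361*(1/902) - 3222/(-1473*(-1/69) + (43*45)*(-1/1926)) = 1361/902 - 3222/(491/23 + 1935*(-1/1926)) = 1361/902 - 3222/(491/23 - 215/214) = 1361/902 - 3222/100129/4922 = 1361/902 - 3222*4922/100129 = 1361/902 - 15858684/100129 = -14168257399/90316358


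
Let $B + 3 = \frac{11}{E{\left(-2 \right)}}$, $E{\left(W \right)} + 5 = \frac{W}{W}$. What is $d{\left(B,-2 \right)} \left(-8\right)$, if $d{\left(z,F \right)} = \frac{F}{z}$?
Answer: $- \frac{64}{23} \approx -2.7826$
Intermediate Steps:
$E{\left(W \right)} = -4$ ($E{\left(W \right)} = -5 + \frac{W}{W} = -5 + 1 = -4$)
$B = - \frac{23}{4}$ ($B = -3 + \frac{11}{-4} = -3 + 11 \left(- \frac{1}{4}\right) = -3 - \frac{11}{4} = - \frac{23}{4} \approx -5.75$)
$d{\left(B,-2 \right)} \left(-8\right) = - \frac{2}{- \frac{23}{4}} \left(-8\right) = \left(-2\right) \left(- \frac{4}{23}\right) \left(-8\right) = \frac{8}{23} \left(-8\right) = - \frac{64}{23}$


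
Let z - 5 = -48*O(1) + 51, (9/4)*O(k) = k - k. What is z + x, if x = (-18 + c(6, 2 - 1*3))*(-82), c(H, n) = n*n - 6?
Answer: 1942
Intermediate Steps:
O(k) = 0 (O(k) = 4*(k - k)/9 = (4/9)*0 = 0)
c(H, n) = -6 + n² (c(H, n) = n² - 6 = -6 + n²)
x = 1886 (x = (-18 + (-6 + (2 - 1*3)²))*(-82) = (-18 + (-6 + (2 - 3)²))*(-82) = (-18 + (-6 + (-1)²))*(-82) = (-18 + (-6 + 1))*(-82) = (-18 - 5)*(-82) = -23*(-82) = 1886)
z = 56 (z = 5 + (-48*0 + 51) = 5 + (0 + 51) = 5 + 51 = 56)
z + x = 56 + 1886 = 1942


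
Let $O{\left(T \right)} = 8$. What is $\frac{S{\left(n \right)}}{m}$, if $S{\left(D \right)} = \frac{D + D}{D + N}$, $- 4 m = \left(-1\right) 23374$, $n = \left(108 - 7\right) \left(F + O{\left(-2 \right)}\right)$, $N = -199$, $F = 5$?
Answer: $\frac{202}{500743} \approx 0.0004034$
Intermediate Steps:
$n = 1313$ ($n = \left(108 - 7\right) \left(5 + 8\right) = 101 \cdot 13 = 1313$)
$m = \frac{11687}{2}$ ($m = - \frac{\left(-1\right) 23374}{4} = \left(- \frac{1}{4}\right) \left(-23374\right) = \frac{11687}{2} \approx 5843.5$)
$S{\left(D \right)} = \frac{2 D}{-199 + D}$ ($S{\left(D \right)} = \frac{D + D}{D - 199} = \frac{2 D}{-199 + D}$)
$\frac{S{\left(n \right)}}{m} = \frac{2 \cdot 1313 \frac{1}{-199 + 1313}}{\frac{11687}{2}} = 2 \cdot 1313 \cdot \frac{1}{1114} \cdot \frac{2}{11687} = \frac{1313}{557} \cdot \frac{2}{11687} = \frac{202}{500743}$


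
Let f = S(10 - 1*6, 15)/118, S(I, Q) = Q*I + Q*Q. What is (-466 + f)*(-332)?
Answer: 9080698/59 ≈ 1.5391e+5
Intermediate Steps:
S(I, Q) = Q**2 + I*Q (S(I, Q) = I*Q + Q**2 = Q**2 + I*Q)
f = 285/118 (f = (15*((10 - 1*6) + 15))/118 = (15*((10 - 6) + 15))*(1/118) = (15*(4 + 15))*(1/118) = (15*19)*(1/118) = 285*(1/118) = 285/118 ≈ 2.4153)
(-466 + f)*(-332) = (-466 + 285/118)*(-332) = -54703/118*(-332) = 9080698/59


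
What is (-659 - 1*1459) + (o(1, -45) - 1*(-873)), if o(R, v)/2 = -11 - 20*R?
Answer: -1307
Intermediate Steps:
o(R, v) = -22 - 40*R (o(R, v) = 2*(-11 - 20*R) = -22 - 40*R)
(-659 - 1*1459) + (o(1, -45) - 1*(-873)) = (-659 - 1*1459) + ((-22 - 40*1) - 1*(-873)) = (-659 - 1459) + ((-22 - 40) + 873) = -2118 + (-62 + 873) = -2118 + 811 = -1307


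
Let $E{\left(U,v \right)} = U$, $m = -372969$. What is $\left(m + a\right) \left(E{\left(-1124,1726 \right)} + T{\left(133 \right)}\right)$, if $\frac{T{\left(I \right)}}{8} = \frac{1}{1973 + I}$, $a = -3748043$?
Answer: $\frac{4877497930816}{1053} \approx 4.632 \cdot 10^{9}$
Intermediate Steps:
$T{\left(I \right)} = \frac{8}{1973 + I}$
$\left(m + a\right) \left(E{\left(-1124,1726 \right)} + T{\left(133 \right)}\right) = \left(-372969 - 3748043\right) \left(-1124 + \frac{8}{1973 + 133}\right) = - 4121012 \left(-1124 + \frac{8}{2106}\right) = - 4121012 \left(-1124 + 8 \cdot \frac{1}{2106}\right) = - 4121012 \left(-1124 + \frac{4}{1053}\right) = \left(-4121012\right) \left(- \frac{1183568}{1053}\right) = \frac{4877497930816}{1053}$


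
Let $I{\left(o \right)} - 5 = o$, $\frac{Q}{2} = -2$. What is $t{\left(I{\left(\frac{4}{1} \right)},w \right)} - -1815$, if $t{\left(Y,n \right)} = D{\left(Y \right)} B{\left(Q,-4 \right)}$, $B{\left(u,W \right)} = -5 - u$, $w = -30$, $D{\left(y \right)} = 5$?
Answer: $1810$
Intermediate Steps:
$Q = -4$ ($Q = 2 \left(-2\right) = -4$)
$I{\left(o \right)} = 5 + o$
$t{\left(Y,n \right)} = -5$ ($t{\left(Y,n \right)} = 5 \left(-5 - -4\right) = 5 \left(-5 + 4\right) = 5 \left(-1\right) = -5$)
$t{\left(I{\left(\frac{4}{1} \right)},w \right)} - -1815 = -5 - -1815 = -5 + 1815 = 1810$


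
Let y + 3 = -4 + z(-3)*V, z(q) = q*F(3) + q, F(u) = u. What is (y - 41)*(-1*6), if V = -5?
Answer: -72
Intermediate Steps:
z(q) = 4*q (z(q) = q*3 + q = 3*q + q = 4*q)
y = 53 (y = -3 + (-4 + (4*(-3))*(-5)) = -3 + (-4 - 12*(-5)) = -3 + (-4 + 60) = -3 + 56 = 53)
(y - 41)*(-1*6) = (53 - 41)*(-1*6) = 12*(-6) = -72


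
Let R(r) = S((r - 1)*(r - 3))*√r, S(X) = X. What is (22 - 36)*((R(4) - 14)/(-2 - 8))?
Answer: -56/5 ≈ -11.200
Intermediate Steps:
R(r) = √r*(-1 + r)*(-3 + r) (R(r) = ((r - 1)*(r - 3))*√r = ((-1 + r)*(-3 + r))*√r = √r*(-1 + r)*(-3 + r))
(22 - 36)*((R(4) - 14)/(-2 - 8)) = (22 - 36)*((√4*(3 + 4² - 4*4) - 14)/(-2 - 8)) = -14*(2*(3 + 16 - 16) - 14)/(-10) = -14*(2*3 - 14)*(-1)/10 = -14*(6 - 14)*(-1)/10 = -(-112)*(-1)/10 = -14*⅘ = -56/5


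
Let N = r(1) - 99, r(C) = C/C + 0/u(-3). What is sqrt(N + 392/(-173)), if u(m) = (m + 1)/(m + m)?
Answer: 7*I*sqrt(61242)/173 ≈ 10.013*I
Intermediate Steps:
u(m) = (1 + m)/(2*m) (u(m) = (1 + m)/((2*m)) = (1 + m)*(1/(2*m)) = (1 + m)/(2*m))
r(C) = 1 (r(C) = C/C + 0/(((1/2)*(1 - 3)/(-3))) = 1 + 0/(((1/2)*(-1/3)*(-2))) = 1 + 0/(1/3) = 1 + 0*3 = 1 + 0 = 1)
N = -98 (N = 1 - 99 = -98)
sqrt(N + 392/(-173)) = sqrt(-98 + 392/(-173)) = sqrt(-98 + 392*(-1/173)) = sqrt(-98 - 392/173) = sqrt(-17346/173) = 7*I*sqrt(61242)/173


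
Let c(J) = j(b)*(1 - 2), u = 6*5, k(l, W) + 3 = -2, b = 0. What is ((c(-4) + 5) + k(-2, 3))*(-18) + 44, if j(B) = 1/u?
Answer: 223/5 ≈ 44.600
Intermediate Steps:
k(l, W) = -5 (k(l, W) = -3 - 2 = -5)
u = 30
j(B) = 1/30
c(J) = -1/30 (c(J) = (1 - 2)/30 = (1/30)*(-1) = -1/30)
((c(-4) + 5) + k(-2, 3))*(-18) + 44 = ((-1/30 + 5) - 5)*(-18) + 44 = (149/30 - 5)*(-18) + 44 = -1/30*(-18) + 44 = ⅗ + 44 = 223/5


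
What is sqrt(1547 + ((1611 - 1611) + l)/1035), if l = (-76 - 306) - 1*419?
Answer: 2*sqrt(5112210)/115 ≈ 39.322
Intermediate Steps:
l = -801 (l = -382 - 419 = -801)
sqrt(1547 + ((1611 - 1611) + l)/1035) = sqrt(1547 + ((1611 - 1611) - 801)/1035) = sqrt(1547 + (0 - 801)*(1/1035)) = sqrt(1547 - 801*1/1035) = sqrt(1547 - 89/115) = sqrt(177816/115) = 2*sqrt(5112210)/115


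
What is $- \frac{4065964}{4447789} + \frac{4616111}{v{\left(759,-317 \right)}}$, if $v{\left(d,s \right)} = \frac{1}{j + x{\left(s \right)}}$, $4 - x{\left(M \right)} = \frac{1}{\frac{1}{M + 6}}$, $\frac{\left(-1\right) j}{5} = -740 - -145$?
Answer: $\frac{67548594622958946}{4447789} \approx 1.5187 \cdot 10^{10}$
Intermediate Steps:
$j = 2975$ ($j = - 5 \left(-740 - -145\right) = - 5 \left(-740 + 145\right) = \left(-5\right) \left(-595\right) = 2975$)
$x{\left(M \right)} = -2 - M$ ($x{\left(M \right)} = 4 - \frac{1}{\frac{1}{M + 6}} = 4 - \frac{1}{\frac{1}{6 + M}} = 4 - \left(6 + M\right) = -2 - M$)
$v{\left(d,s \right)} = \frac{1}{2973 - s}$ ($v{\left(d,s \right)} = \frac{1}{2975 - \left(2 + s\right)} = \frac{1}{2973 - s}$)
$- \frac{4065964}{4447789} + \frac{4616111}{v{\left(759,-317 \right)}} = - \frac{4065964}{4447789} + \frac{4616111}{\left(-1\right) \frac{1}{-2973 - 317}} = \left(-4065964\right) \frac{1}{4447789} + \frac{4616111}{\left(-1\right) \frac{1}{-3290}} = - \frac{4065964}{4447789} + \frac{4616111}{\left(-1\right) \left(- \frac{1}{3290}\right)} = - \frac{4065964}{4447789} + 4616111 \frac{1}{\frac{1}{3290}} = - \frac{4065964}{4447789} + 4616111 \cdot 3290 = - \frac{4065964}{4447789} + 15187005190 = \frac{67548594622958946}{4447789}$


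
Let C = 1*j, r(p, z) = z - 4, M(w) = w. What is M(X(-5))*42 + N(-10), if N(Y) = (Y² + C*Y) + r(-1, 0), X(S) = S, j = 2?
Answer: -134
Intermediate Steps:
r(p, z) = -4 + z
C = 2 (C = 1*2 = 2)
N(Y) = -4 + Y² + 2*Y (N(Y) = (Y² + 2*Y) + (-4 + 0) = (Y² + 2*Y) - 4 = -4 + Y² + 2*Y)
M(X(-5))*42 + N(-10) = -5*42 + (-4 + (-10)² + 2*(-10)) = -210 + (-4 + 100 - 20) = -210 + 76 = -134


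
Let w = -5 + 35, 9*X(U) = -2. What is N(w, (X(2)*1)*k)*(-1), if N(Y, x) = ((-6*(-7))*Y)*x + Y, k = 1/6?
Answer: 50/3 ≈ 16.667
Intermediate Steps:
k = ⅙ (k = 1*(⅙) = ⅙ ≈ 0.16667)
X(U) = -2/9 (X(U) = (⅑)*(-2) = -2/9)
w = 30
N(Y, x) = Y + 42*Y*x (N(Y, x) = (42*Y)*x + Y = 42*Y*x + Y = Y + 42*Y*x)
N(w, (X(2)*1)*k)*(-1) = (30*(1 + 42*(-2/9*1*(⅙))))*(-1) = (30*(1 + 42*(-2/9*⅙)))*(-1) = (30*(1 + 42*(-1/27)))*(-1) = (30*(1 - 14/9))*(-1) = (30*(-5/9))*(-1) = -50/3*(-1) = 50/3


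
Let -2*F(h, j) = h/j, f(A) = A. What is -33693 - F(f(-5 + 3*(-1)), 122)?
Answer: -2055275/61 ≈ -33693.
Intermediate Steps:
F(h, j) = -h/(2*j)
-33693 - F(f(-5 + 3*(-1)), 122) = -33693 - (-1)*(-5 + 3*(-1))/(2*122) = -33693 - (-1)*(-5 - 3)/(2*122) = -33693 - (-1)*(-8)/(2*122) = -33693 - 1*2/61 = -33693 - 2/61 = -2055275/61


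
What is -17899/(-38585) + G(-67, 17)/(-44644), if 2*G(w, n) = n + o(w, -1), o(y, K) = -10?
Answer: 1597895817/3445177480 ≈ 0.46381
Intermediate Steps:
G(w, n) = -5 + n/2 (G(w, n) = (n - 10)/2 = (-10 + n)/2 = -5 + n/2)
-17899/(-38585) + G(-67, 17)/(-44644) = -17899/(-38585) + (-5 + (1/2)*17)/(-44644) = -17899*(-1/38585) + (-5 + 17/2)*(-1/44644) = 17899/38585 + (7/2)*(-1/44644) = 17899/38585 - 7/89288 = 1597895817/3445177480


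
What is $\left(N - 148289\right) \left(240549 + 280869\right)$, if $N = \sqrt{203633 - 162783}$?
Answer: $-77320553802 + 2607090 \sqrt{1634} \approx -7.7215 \cdot 10^{10}$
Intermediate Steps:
$N = 5 \sqrt{1634}$ ($N = \sqrt{40850} = 5 \sqrt{1634} \approx 202.11$)
$\left(N - 148289\right) \left(240549 + 280869\right) = \left(5 \sqrt{1634} - 148289\right) \left(240549 + 280869\right) = \left(-148289 + 5 \sqrt{1634}\right) 521418 = -77320553802 + 2607090 \sqrt{1634}$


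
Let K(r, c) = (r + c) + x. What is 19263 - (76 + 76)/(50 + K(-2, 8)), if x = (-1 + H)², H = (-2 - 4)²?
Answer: 24675751/1281 ≈ 19263.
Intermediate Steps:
H = 36 (H = (-6)² = 36)
x = 1225 (x = (-1 + 36)² = 35² = 1225)
K(r, c) = 1225 + c + r (K(r, c) = (r + c) + 1225 = (c + r) + 1225 = 1225 + c + r)
19263 - (76 + 76)/(50 + K(-2, 8)) = 19263 - (76 + 76)/(50 + (1225 + 8 - 2)) = 19263 - 152/(50 + 1231) = 19263 - 152/1281 = 24675751/1281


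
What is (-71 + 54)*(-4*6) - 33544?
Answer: -33136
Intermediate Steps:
(-71 + 54)*(-4*6) - 33544 = -17*(-24) - 33544 = 408 - 33544 = -33136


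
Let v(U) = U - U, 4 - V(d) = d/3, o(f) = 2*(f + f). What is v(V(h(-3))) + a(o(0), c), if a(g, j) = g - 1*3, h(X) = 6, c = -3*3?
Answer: -3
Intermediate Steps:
c = -9
o(f) = 4*f (o(f) = 2*(2*f) = 4*f)
a(g, j) = -3 + g (a(g, j) = g - 3 = -3 + g)
V(d) = 4 - d/3
v(U) = 0
v(V(h(-3))) + a(o(0), c) = 0 + (-3 + 4*0) = 0 + (-3 + 0) = 0 - 3 = -3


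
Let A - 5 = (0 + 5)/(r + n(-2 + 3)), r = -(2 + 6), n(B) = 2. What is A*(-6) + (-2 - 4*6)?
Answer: -51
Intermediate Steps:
r = -8 (r = -1*8 = -8)
A = 25/6 (A = 5 + (0 + 5)/(-8 + 2) = 5 + 5/(-6) = 5 + 5*(-⅙) = 5 - ⅚ = 25/6 ≈ 4.1667)
A*(-6) + (-2 - 4*6) = (25/6)*(-6) + (-2 - 4*6) = -25 + (-2 - 24) = -25 - 26 = -51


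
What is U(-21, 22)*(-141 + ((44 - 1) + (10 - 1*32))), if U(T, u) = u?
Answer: -2640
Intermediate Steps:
U(-21, 22)*(-141 + ((44 - 1) + (10 - 1*32))) = 22*(-141 + ((44 - 1) + (10 - 1*32))) = 22*(-141 + (43 + (10 - 32))) = 22*(-141 + (43 - 22)) = 22*(-141 + 21) = 22*(-120) = -2640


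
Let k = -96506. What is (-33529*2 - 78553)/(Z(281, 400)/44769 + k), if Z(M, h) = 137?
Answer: 6518858859/4320476977 ≈ 1.5088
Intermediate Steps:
(-33529*2 - 78553)/(Z(281, 400)/44769 + k) = (-33529*2 - 78553)/(137/44769 - 96506) = (-67058 - 78553)/(137*(1/44769) - 96506) = -145611/(137/44769 - 96506) = -145611/(-4320476977/44769) = -145611*(-44769/4320476977) = 6518858859/4320476977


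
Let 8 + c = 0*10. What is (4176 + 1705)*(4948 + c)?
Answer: 29052140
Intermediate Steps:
c = -8 (c = -8 + 0*10 = -8 + 0 = -8)
(4176 + 1705)*(4948 + c) = (4176 + 1705)*(4948 - 8) = 5881*4940 = 29052140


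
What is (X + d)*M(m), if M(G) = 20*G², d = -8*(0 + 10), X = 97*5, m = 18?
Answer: 2624400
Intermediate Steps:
X = 485
d = -80 (d = -8*10 = -80)
(X + d)*M(m) = (485 - 80)*(20*18²) = 405*(20*324) = 405*6480 = 2624400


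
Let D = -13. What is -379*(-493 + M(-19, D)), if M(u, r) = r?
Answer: 191774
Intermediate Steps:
-379*(-493 + M(-19, D)) = -379*(-493 - 13) = -379*(-506) = 191774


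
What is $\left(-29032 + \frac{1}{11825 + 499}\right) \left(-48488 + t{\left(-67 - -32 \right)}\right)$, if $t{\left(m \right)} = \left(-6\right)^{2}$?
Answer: $\frac{4333914715471}{3081} \approx 1.4067 \cdot 10^{9}$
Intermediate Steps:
$t{\left(m \right)} = 36$
$\left(-29032 + \frac{1}{11825 + 499}\right) \left(-48488 + t{\left(-67 - -32 \right)}\right) = \left(-29032 + \frac{1}{11825 + 499}\right) \left(-48488 + 36\right) = \left(-29032 + \frac{1}{12324}\right) \left(-48452\right) = \left(- \frac{357790367}{12324}\right) \left(-48452\right) = \frac{4333914715471}{3081}$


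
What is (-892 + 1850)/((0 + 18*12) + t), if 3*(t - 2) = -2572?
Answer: -1437/959 ≈ -1.4984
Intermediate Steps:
t = -2566/3 (t = 2 + (1/3)*(-2572) = 2 - 2572/3 = -2566/3 ≈ -855.33)
(-892 + 1850)/((0 + 18*12) + t) = (-892 + 1850)/((0 + 18*12) - 2566/3) = 958/((0 + 216) - 2566/3) = 958/(216 - 2566/3) = 958/(-1918/3) = 958*(-3/1918) = -1437/959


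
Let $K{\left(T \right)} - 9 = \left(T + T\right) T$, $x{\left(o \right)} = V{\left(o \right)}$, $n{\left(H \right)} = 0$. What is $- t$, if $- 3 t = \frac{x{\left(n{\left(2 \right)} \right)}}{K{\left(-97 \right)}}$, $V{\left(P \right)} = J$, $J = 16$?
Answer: $\frac{16}{56481} \approx 0.00028328$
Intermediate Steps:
$V{\left(P \right)} = 16$
$x{\left(o \right)} = 16$
$K{\left(T \right)} = 9 + 2 T^{2}$ ($K{\left(T \right)} = 9 + \left(T + T\right) T = 9 + 2 T T = 9 + 2 T^{2}$)
$t = - \frac{16}{56481}$ ($t = - \frac{16 \frac{1}{9 + 2 \left(-97\right)^{2}}}{3} = - \frac{16 \frac{1}{9 + 2 \cdot 9409}}{3} = - \frac{16 \frac{1}{9 + 18818}}{3} = - \frac{16 \cdot \frac{1}{18827}}{3} = \left(- \frac{1}{3}\right) \frac{16}{18827} = - \frac{16}{56481} \approx -0.00028328$)
$- t = \left(-1\right) \left(- \frac{16}{56481}\right) = \frac{16}{56481}$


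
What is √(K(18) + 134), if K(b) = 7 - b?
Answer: √123 ≈ 11.091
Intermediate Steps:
√(K(18) + 134) = √((7 - 1*18) + 134) = √((7 - 18) + 134) = √(-11 + 134) = √123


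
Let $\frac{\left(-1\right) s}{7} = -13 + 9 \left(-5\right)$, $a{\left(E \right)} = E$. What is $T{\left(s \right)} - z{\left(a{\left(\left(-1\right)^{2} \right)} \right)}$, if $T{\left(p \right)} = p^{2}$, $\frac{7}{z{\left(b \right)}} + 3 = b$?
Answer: $\frac{329679}{2} \approx 1.6484 \cdot 10^{5}$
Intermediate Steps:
$z{\left(b \right)} = \frac{7}{-3 + b}$
$s = 406$ ($s = - 7 \left(-13 + 9 \left(-5\right)\right) = - 7 \left(-13 - 45\right) = \left(-7\right) \left(-58\right) = 406$)
$T{\left(s \right)} - z{\left(a{\left(\left(-1\right)^{2} \right)} \right)} = 406^{2} - \frac{7}{-3 + \left(-1\right)^{2}} = 164836 - \frac{7}{-3 + 1} = 164836 - \frac{7}{-2} = 164836 - 7 \left(- \frac{1}{2}\right) = 164836 - - \frac{7}{2} = 164836 + \frac{7}{2} = \frac{329679}{2}$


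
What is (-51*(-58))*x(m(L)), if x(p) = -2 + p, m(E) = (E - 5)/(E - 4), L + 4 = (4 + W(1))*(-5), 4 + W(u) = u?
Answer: -35496/13 ≈ -2730.5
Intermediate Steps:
W(u) = -4 + u
L = -9 (L = -4 + (4 + (-4 + 1))*(-5) = -4 + (4 - 3)*(-5) = -4 + 1*(-5) = -4 - 5 = -9)
m(E) = (-5 + E)/(-4 + E)
(-51*(-58))*x(m(L)) = (-51*(-58))*(-2 + (-5 - 9)/(-4 - 9)) = 2958*(-2 - 14/(-13)) = 2958*(-2 - 1/13*(-14)) = 2958*(-2 + 14/13) = 2958*(-12/13) = -35496/13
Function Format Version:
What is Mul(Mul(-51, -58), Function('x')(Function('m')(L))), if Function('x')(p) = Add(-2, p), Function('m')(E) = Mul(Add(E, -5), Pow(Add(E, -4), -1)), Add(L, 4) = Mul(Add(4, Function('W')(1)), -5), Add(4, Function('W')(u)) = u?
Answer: Rational(-35496, 13) ≈ -2730.5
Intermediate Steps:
Function('W')(u) = Add(-4, u)
L = -9 (L = Add(-4, Mul(Add(4, Add(-4, 1)), -5)) = Add(-4, Mul(Add(4, -3), -5)) = Add(-4, Mul(1, -5)) = Add(-4, -5) = -9)
Function('m')(E) = Mul(Pow(Add(-4, E), -1), Add(-5, E)) (Function('m')(E) = Mul(Add(-5, E), Pow(Add(-4, E), -1)) = Mul(Pow(Add(-4, E), -1), Add(-5, E)))
Mul(Mul(-51, -58), Function('x')(Function('m')(L))) = Mul(Mul(-51, -58), Add(-2, Mul(Pow(Add(-4, -9), -1), Add(-5, -9)))) = Mul(2958, Add(-2, Mul(Pow(-13, -1), -14))) = Mul(2958, Add(-2, Mul(Rational(-1, 13), -14))) = Mul(2958, Add(-2, Rational(14, 13))) = Mul(2958, Rational(-12, 13)) = Rational(-35496, 13)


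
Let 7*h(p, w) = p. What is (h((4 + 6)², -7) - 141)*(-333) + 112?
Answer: 296155/7 ≈ 42308.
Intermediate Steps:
h(p, w) = p/7
(h((4 + 6)², -7) - 141)*(-333) + 112 = ((4 + 6)²/7 - 141)*(-333) + 112 = ((⅐)*10² - 141)*(-333) + 112 = ((⅐)*100 - 141)*(-333) + 112 = (100/7 - 141)*(-333) + 112 = -887/7*(-333) + 112 = 295371/7 + 112 = 296155/7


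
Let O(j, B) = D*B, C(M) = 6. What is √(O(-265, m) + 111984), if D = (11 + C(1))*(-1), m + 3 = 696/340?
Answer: √2800005/5 ≈ 334.66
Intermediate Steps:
m = -81/85 (m = -3 + 696/340 = -3 + 696*(1/340) = -3 + 174/85 = -81/85 ≈ -0.95294)
D = -17 (D = (11 + 6)*(-1) = 17*(-1) = -17)
O(j, B) = -17*B
√(O(-265, m) + 111984) = √(-17*(-81/85) + 111984) = √(81/5 + 111984) = √(560001/5) = √2800005/5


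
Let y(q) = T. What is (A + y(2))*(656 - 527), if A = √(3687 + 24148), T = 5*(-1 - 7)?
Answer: -5160 + 129*√27835 ≈ 16362.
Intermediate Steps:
T = -40 (T = 5*(-8) = -40)
y(q) = -40
A = √27835 ≈ 166.84
(A + y(2))*(656 - 527) = (√27835 - 40)*(656 - 527) = (-40 + √27835)*129 = -5160 + 129*√27835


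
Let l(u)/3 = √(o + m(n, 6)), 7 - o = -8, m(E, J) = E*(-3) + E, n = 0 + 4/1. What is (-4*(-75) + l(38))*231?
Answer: 69300 + 693*√7 ≈ 71134.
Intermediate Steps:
n = 4 (n = 0 + 4*1 = 0 + 4 = 4)
m(E, J) = -2*E (m(E, J) = -3*E + E = -2*E)
o = 15 (o = 7 - 1*(-8) = 7 + 8 = 15)
l(u) = 3*√7 (l(u) = 3*√(15 - 2*4) = 3*√(15 - 8) = 3*√7)
(-4*(-75) + l(38))*231 = (-4*(-75) + 3*√7)*231 = (300 + 3*√7)*231 = 69300 + 693*√7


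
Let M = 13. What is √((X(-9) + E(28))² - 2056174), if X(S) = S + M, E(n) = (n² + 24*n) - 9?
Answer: √49227 ≈ 221.87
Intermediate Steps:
E(n) = -9 + n² + 24*n
X(S) = 13 + S (X(S) = S + 13 = 13 + S)
√((X(-9) + E(28))² - 2056174) = √(((13 - 9) + (-9 + 28² + 24*28))² - 2056174) = √((4 + (-9 + 784 + 672))² - 2056174) = √((4 + 1447)² - 2056174) = √(1451² - 2056174) = √(2105401 - 2056174) = √49227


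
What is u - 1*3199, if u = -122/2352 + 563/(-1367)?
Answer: -5143432283/1607592 ≈ -3199.5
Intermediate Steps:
u = -745475/1607592 (u = -122*1/2352 + 563*(-1/1367) = -61/1176 - 563/1367 = -745475/1607592 ≈ -0.46372)
u - 1*3199 = -745475/1607592 - 1*3199 = -745475/1607592 - 3199 = -5143432283/1607592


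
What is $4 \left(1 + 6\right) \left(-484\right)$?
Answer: $-13552$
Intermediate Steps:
$4 \left(1 + 6\right) \left(-484\right) = 4 \cdot 7 \left(-484\right) = 28 \left(-484\right) = -13552$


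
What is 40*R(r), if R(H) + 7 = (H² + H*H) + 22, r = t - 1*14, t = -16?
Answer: 72600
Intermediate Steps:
r = -30 (r = -16 - 1*14 = -16 - 14 = -30)
R(H) = 15 + 2*H² (R(H) = -7 + ((H² + H*H) + 22) = -7 + ((H² + H²) + 22) = -7 + (2*H² + 22) = -7 + (22 + 2*H²) = 15 + 2*H²)
40*R(r) = 40*(15 + 2*(-30)²) = 40*(15 + 2*900) = 40*(15 + 1800) = 40*1815 = 72600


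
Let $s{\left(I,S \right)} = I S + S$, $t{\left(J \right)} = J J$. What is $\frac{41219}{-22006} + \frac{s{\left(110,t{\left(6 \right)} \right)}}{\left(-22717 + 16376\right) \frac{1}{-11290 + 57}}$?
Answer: $\frac{987523448729}{139540046} \approx 7077.0$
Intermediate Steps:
$t{\left(J \right)} = J^{2}$
$s{\left(I,S \right)} = S + I S$
$\frac{41219}{-22006} + \frac{s{\left(110,t{\left(6 \right)} \right)}}{\left(-22717 + 16376\right) \frac{1}{-11290 + 57}} = \frac{41219}{-22006} + \frac{6^{2} \left(1 + 110\right)}{\left(-22717 + 16376\right) \frac{1}{-11290 + 57}} = 41219 \left(- \frac{1}{22006}\right) + \frac{36 \cdot 111}{\left(-6341\right) \frac{1}{-11233}} = - \frac{41219}{22006} + \frac{3996}{\left(-6341\right) \left(- \frac{1}{11233}\right)} = - \frac{41219}{22006} + \frac{3996}{\frac{6341}{11233}} = - \frac{41219}{22006} + 3996 \cdot \frac{11233}{6341} = - \frac{41219}{22006} + \frac{44887068}{6341} = \frac{987523448729}{139540046}$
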